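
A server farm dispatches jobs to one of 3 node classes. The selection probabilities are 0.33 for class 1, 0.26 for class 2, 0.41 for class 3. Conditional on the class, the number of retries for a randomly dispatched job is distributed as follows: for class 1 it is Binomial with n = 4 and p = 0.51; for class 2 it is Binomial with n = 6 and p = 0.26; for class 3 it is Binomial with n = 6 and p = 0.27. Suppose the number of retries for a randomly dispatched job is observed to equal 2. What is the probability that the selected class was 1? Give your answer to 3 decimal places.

0.375

Likelihoods P(X=2 | ·): 1: 0.3747; 2: 0.304064; 3: 0.310535.
Posterior ∝ prior × likelihood. Numerator for 1: 0.33·0.3747 = 0.123651.
Normalizing constant: 0.33·0.3747 + 0.26·0.304064 + 0.41·0.310535 = 0.330027.
P(1 | observation) = 0.123651 / 0.330027 = 0.37467.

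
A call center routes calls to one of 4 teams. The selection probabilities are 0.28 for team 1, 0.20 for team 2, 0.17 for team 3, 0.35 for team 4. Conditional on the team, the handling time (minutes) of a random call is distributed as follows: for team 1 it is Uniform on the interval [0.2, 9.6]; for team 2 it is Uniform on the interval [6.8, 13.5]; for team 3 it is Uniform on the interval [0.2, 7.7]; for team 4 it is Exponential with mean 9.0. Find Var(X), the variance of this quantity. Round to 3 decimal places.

Per component, 1: μ=4.9, E[X²]=31.3733; 2: μ=10.15, E[X²]=106.763; 3: μ=3.95, E[X²]=20.29; 4: μ=9, E[X²]=162.
E[X] = 0.28·4.9 + 0.2·10.15 + 0.17·3.95 + 0.35·9 = 7.2235.
E[X²] = 0.28·31.3733 + 0.2·106.763 + 0.17·20.29 + 0.35·162 = 90.2865.
Var(X) = E[X²] − (E[X])² = 90.2865 − 52.179 = 38.1075.

38.108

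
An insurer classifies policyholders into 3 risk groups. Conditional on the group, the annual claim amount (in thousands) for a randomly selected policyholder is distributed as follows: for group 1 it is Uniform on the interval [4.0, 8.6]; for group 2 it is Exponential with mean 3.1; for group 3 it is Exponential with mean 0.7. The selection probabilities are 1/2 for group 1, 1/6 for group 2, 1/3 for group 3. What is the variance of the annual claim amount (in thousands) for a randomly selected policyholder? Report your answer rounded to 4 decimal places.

9.0467

Per component, 1: μ=6.3, E[X²]=41.4533; 2: μ=3.1, E[X²]=19.22; 3: μ=0.7, E[X²]=0.98.
E[X] = 0.5·6.3 + 0.166667·3.1 + 0.333333·0.7 = 3.9.
E[X²] = 0.5·41.4533 + 0.166667·19.22 + 0.333333·0.98 = 24.2567.
Var(X) = E[X²] − (E[X])² = 24.2567 − 15.21 = 9.04667.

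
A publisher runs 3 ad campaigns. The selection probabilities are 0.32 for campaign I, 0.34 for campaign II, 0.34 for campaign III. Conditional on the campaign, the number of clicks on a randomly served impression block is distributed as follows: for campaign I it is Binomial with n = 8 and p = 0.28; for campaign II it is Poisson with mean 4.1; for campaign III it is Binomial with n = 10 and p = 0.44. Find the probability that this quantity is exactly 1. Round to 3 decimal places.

Conditional on each campaign, P(X = 1): I: 0.224686; II: 0.067948; III: 0.0238311.
By total probability, P(X = 1) = 0.32·0.224686 + 0.34·0.067948 + 0.34·0.0238311 = 0.103104.

0.103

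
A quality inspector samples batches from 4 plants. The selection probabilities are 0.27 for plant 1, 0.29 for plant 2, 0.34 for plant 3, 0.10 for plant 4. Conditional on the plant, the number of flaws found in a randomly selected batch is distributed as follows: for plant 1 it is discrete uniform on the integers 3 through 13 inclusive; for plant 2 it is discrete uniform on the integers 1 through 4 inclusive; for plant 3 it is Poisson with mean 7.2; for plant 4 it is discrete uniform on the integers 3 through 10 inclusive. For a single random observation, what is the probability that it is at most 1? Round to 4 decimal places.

Conditional on each plant, P(X ≤ 1): 1: 0; 2: 0.25; 3: 0.006122; 4: 0.
By total probability, P(X ≤ 1) = 0.27·0 + 0.29·0.25 + 0.34·0.006122 + 0.1·0 = 0.0745815.

0.0746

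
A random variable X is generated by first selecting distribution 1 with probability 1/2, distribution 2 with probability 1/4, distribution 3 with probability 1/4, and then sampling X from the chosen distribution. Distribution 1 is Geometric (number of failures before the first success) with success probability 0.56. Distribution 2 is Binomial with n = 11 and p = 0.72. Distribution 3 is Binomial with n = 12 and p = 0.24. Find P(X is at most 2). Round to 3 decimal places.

Conditional on each component, P(X ≤ 2): 1: 0.914816; 2: 0.000325901; 3: 0.422249.
By total probability, P(X ≤ 2) = 0.5·0.914816 + 0.25·0.000325901 + 0.25·0.422249 = 0.563052.

0.563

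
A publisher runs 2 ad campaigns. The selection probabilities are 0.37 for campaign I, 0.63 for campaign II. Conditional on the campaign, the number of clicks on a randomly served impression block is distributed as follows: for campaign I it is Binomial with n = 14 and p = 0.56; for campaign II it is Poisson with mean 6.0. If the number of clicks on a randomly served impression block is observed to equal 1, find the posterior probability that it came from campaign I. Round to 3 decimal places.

Likelihoods P(X=1 | ·): I: 0.000181636; II: 0.0148725.
Posterior ∝ prior × likelihood. Numerator for I: 0.37·0.000181636 = 6.72052e-05.
Normalizing constant: 0.37·0.000181636 + 0.63·0.0148725 = 0.00943689.
P(I | observation) = 6.72052e-05 / 0.00943689 = 0.00712154.

0.007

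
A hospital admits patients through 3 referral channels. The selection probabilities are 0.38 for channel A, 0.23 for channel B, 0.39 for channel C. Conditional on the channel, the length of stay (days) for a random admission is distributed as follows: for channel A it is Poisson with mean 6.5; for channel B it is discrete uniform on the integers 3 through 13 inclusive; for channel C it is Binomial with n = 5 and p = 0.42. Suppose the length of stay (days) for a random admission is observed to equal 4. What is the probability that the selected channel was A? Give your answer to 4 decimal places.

0.4310

Likelihoods P(X=4 | ·): A: 0.111822; B: 0.0909091; C: 0.0902392.
Posterior ∝ prior × likelihood. Numerator for A: 0.38·0.111822 = 0.0424924.
Normalizing constant: 0.38·0.111822 + 0.23·0.0909091 + 0.39·0.0902392 = 0.0985948.
P(A | observation) = 0.0424924 / 0.0985948 = 0.43098.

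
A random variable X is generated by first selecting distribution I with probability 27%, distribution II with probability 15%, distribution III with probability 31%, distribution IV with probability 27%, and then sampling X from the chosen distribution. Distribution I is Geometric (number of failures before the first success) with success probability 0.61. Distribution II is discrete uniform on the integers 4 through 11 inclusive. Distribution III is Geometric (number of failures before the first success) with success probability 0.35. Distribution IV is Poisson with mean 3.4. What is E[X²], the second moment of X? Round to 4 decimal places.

16.3716

For each component E[X²] = Var + (mean)², giving I: 1.45687; II: 61.5; III: 8.7551; IV: 14.96.
Overall E[X²] = 0.27·1.45687 + 0.15·61.5 + 0.31·8.7551 + 0.27·14.96 = 16.3716.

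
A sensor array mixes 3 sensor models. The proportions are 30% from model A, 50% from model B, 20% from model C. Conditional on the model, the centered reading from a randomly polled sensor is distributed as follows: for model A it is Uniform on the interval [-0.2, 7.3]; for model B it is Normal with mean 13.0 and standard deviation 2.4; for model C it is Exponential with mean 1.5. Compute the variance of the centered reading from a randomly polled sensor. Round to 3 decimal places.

31.609

Per component, A: μ=3.55, E[X²]=17.29; B: μ=13, E[X²]=174.76; C: μ=1.5, E[X²]=4.5.
E[X] = 0.3·3.55 + 0.5·13 + 0.2·1.5 = 7.865.
E[X²] = 0.3·17.29 + 0.5·174.76 + 0.2·4.5 = 93.467.
Var(X) = E[X²] − (E[X])² = 93.467 − 61.8582 = 31.6088.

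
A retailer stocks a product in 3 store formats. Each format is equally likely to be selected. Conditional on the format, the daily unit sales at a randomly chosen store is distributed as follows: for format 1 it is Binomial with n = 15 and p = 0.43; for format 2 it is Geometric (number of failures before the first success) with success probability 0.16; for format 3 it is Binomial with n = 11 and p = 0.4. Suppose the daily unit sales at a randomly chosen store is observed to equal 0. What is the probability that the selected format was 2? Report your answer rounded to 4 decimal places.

Likelihoods P(X=0 | ·): 1: 0.000217833; 2: 0.16; 3: 0.00362797.
Posterior ∝ prior × likelihood. Numerator for 2: 0.333333·0.16 = 0.0533333.
Normalizing constant: 0.333333·0.000217833 + 0.333333·0.16 + 0.333333·0.00362797 = 0.0546153.
P(2 | observation) = 0.0533333 / 0.0546153 = 0.976528.

0.9765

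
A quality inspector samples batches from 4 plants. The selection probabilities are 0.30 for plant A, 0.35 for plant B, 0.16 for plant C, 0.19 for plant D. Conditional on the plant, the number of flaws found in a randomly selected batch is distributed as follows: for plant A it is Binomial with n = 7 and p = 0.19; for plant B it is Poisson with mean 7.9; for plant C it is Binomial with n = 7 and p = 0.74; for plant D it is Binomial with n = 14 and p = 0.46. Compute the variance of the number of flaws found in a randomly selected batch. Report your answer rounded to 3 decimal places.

11.301

Per component, A: μ=1.33, E[X²]=2.8462; B: μ=7.9, E[X²]=70.31; C: μ=5.18, E[X²]=28.1792; D: μ=6.44, E[X²]=44.9512.
E[X] = 0.3·1.33 + 0.35·7.9 + 0.16·5.18 + 0.19·6.44 = 5.2164.
E[X²] = 0.3·2.8462 + 0.35·70.31 + 0.16·28.1792 + 0.19·44.9512 = 38.5118.
Var(X) = E[X²] − (E[X])² = 38.5118 − 27.2108 = 11.3009.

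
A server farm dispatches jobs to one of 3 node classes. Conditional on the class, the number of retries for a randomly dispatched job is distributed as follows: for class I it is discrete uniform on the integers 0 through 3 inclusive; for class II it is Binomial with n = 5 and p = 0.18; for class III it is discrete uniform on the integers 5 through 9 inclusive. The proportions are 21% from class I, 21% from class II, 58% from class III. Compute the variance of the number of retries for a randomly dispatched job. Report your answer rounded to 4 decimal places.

9.8100

Per component, I: μ=1.5, E[X²]=3.5; II: μ=0.9, E[X²]=1.548; III: μ=7, E[X²]=51.
E[X] = 0.21·1.5 + 0.21·0.9 + 0.58·7 = 4.564.
E[X²] = 0.21·3.5 + 0.21·1.548 + 0.58·51 = 30.6401.
Var(X) = E[X²] − (E[X])² = 30.6401 − 20.8301 = 9.80998.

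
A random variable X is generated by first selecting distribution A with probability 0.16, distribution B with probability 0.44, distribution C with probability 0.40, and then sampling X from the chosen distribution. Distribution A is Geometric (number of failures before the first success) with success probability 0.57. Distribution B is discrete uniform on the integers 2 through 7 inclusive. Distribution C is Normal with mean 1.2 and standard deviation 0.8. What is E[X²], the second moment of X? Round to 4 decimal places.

11.3281

For each component E[X²] = Var + (mean)², giving A: 1.89258; B: 23.1667; C: 2.08.
Overall E[X²] = 0.16·1.89258 + 0.44·23.1667 + 0.4·2.08 = 11.3281.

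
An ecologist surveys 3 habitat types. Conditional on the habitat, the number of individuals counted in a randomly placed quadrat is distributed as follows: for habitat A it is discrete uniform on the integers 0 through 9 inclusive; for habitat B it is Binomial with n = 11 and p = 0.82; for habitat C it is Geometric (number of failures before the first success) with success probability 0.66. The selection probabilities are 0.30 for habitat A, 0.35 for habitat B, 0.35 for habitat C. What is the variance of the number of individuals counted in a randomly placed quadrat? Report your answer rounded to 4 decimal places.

Per component, A: μ=4.5, E[X²]=28.5; B: μ=9.02, E[X²]=82.984; C: μ=0.515152, E[X²]=1.04591.
E[X] = 0.3·4.5 + 0.35·9.02 + 0.35·0.515152 = 4.6873.
E[X²] = 0.3·28.5 + 0.35·82.984 + 0.35·1.04591 = 37.9605.
Var(X) = E[X²] − (E[X])² = 37.9605 − 21.9708 = 15.9897.

15.9897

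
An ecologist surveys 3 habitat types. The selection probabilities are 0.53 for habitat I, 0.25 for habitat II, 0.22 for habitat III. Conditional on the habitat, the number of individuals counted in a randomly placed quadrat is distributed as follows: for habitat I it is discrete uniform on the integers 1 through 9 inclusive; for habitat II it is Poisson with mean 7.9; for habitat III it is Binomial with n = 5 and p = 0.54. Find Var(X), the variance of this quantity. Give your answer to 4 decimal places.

Per component, I: μ=5, E[X²]=31.6667; II: μ=7.9, E[X²]=70.31; III: μ=2.7, E[X²]=8.532.
E[X] = 0.53·5 + 0.25·7.9 + 0.22·2.7 = 5.219.
E[X²] = 0.53·31.6667 + 0.25·70.31 + 0.22·8.532 = 36.2379.
Var(X) = E[X²] − (E[X])² = 36.2379 − 27.238 = 8.99991.

8.9999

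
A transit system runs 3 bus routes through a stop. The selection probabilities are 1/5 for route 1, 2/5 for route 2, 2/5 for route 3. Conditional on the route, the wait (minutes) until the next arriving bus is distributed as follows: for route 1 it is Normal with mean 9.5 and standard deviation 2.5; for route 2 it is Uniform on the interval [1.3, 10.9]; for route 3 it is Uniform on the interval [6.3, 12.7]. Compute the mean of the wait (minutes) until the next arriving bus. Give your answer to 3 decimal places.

Component means — 1: 9.5; 2: 6.1; 3: 9.5.
E[X] = 0.2·9.5 + 0.4·6.1 + 0.4·9.5 = 8.14.

8.140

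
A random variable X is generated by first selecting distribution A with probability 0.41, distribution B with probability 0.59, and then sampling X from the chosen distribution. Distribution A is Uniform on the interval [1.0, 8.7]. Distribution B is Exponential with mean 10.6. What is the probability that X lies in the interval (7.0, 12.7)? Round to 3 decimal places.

0.217

Conditional on each component, P(7.0 < X < 12.7): A: 0.220779; B: 0.214893.
By total probability, P(7.0 < X < 12.7) = 0.41·0.220779 + 0.59·0.214893 = 0.217307.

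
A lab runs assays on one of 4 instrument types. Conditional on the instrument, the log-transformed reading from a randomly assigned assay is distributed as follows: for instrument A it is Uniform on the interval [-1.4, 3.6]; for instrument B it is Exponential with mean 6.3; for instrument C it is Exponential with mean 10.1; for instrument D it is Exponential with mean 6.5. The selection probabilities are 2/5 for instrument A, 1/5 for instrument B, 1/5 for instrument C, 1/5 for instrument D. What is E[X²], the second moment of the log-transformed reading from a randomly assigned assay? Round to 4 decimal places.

74.8973

For each component E[X²] = Var + (mean)², giving A: 3.29333; B: 79.38; C: 204.02; D: 84.5.
Overall E[X²] = 0.4·3.29333 + 0.2·79.38 + 0.2·204.02 + 0.2·84.5 = 74.8973.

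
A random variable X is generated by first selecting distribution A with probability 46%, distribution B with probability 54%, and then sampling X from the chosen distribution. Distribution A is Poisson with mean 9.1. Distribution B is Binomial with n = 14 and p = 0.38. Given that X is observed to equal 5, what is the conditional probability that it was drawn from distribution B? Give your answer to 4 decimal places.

Likelihoods P(X=5 | ·): A: 0.0580692; B: 0.214737.
Posterior ∝ prior × likelihood. Numerator for B: 0.54·0.214737 = 0.115958.
Normalizing constant: 0.46·0.0580692 + 0.54·0.214737 = 0.14267.
P(B | observation) = 0.115958 / 0.14267 = 0.812772.

0.8128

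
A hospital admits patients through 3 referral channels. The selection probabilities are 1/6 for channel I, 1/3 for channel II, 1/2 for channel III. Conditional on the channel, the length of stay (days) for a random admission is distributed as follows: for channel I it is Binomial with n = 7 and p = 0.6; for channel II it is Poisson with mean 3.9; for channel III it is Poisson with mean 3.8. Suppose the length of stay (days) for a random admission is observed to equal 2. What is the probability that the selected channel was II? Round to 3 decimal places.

0.354

Likelihoods P(X=2 | ·): I: 0.0774144; II: 0.15394; III: 0.161517.
Posterior ∝ prior × likelihood. Numerator for II: 0.333333·0.15394 = 0.0513132.
Normalizing constant: 0.166667·0.0774144 + 0.333333·0.15394 + 0.5·0.161517 = 0.144974.
P(II | observation) = 0.0513132 / 0.144974 = 0.353948.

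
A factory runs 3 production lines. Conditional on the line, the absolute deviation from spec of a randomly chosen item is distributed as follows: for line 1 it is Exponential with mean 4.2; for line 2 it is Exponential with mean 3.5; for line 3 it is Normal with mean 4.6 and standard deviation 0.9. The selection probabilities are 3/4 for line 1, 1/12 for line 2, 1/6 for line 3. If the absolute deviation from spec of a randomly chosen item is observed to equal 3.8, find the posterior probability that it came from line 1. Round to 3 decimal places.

0.556

Likelihoods f(3.8 | ·): 1: 0.0963424; 2: 0.0964744; 3: 0.298603.
Posterior ∝ prior × likelihood. Numerator for 1: 0.75·0.0963424 = 0.0722568.
Normalizing constant: 0.75·0.0963424 + 0.0833333·0.0964744 + 0.166667·0.298603 = 0.130064.
P(1 | observation) = 0.0722568 / 0.130064 = 0.55555.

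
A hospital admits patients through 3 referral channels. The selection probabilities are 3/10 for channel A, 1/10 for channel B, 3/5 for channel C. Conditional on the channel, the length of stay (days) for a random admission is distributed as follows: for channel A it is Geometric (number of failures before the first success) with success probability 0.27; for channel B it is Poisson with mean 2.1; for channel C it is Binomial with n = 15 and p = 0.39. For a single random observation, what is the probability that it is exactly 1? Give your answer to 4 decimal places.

0.0883

Conditional on each channel, P(X = 1): A: 0.1971; B: 0.257158; C: 0.00577795.
By total probability, P(X = 1) = 0.3·0.1971 + 0.1·0.257158 + 0.6·0.00577795 = 0.0883126.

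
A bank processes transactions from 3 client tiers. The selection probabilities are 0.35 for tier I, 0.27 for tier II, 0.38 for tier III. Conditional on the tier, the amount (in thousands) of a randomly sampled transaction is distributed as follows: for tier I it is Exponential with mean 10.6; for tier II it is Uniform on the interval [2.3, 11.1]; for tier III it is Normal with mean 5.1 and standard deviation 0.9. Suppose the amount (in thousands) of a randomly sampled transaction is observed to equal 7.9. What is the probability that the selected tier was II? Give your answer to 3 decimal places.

Likelihoods f(7.9 | ·): I: 0.0447736; II: 0.113636; III: 0.00350668.
Posterior ∝ prior × likelihood. Numerator for II: 0.27·0.113636 = 0.0306818.
Normalizing constant: 0.35·0.0447736 + 0.27·0.113636 + 0.38·0.00350668 = 0.0476851.
P(II | observation) = 0.0306818 / 0.0476851 = 0.643426.

0.643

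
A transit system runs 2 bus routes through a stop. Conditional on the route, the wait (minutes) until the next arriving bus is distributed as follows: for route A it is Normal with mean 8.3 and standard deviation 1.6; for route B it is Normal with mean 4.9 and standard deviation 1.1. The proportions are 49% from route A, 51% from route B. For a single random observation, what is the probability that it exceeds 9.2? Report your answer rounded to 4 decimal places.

0.1406

Conditional on each route, P(X > 9.2): A: 0.286888; B: 4.6322e-05.
By total probability, P(X > 9.2) = 0.49·0.286888 + 0.51·4.6322e-05 = 0.140599.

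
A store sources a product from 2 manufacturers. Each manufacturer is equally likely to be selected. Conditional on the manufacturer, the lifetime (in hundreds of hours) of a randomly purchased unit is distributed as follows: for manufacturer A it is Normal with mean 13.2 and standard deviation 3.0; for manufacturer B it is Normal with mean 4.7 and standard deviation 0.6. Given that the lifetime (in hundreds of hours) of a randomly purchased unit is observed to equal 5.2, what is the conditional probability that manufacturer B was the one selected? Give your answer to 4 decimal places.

Likelihoods f(5.2 | ·): A: 0.00379866; B: 0.469853.
Posterior ∝ prior × likelihood. Numerator for B: 0.5·0.469853 = 0.234927.
Normalizing constant: 0.5·0.00379866 + 0.5·0.469853 = 0.236826.
P(B | observation) = 0.234927 / 0.236826 = 0.99198.

0.9920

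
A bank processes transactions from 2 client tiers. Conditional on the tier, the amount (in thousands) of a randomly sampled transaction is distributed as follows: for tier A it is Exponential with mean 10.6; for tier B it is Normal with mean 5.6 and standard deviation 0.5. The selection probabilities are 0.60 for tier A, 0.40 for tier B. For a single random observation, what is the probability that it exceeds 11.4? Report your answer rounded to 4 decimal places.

Conditional on each tier, P(X > 11.4): A: 0.341137; B: 0.
By total probability, P(X > 11.4) = 0.6·0.341137 + 0.4·0 = 0.204682.

0.2047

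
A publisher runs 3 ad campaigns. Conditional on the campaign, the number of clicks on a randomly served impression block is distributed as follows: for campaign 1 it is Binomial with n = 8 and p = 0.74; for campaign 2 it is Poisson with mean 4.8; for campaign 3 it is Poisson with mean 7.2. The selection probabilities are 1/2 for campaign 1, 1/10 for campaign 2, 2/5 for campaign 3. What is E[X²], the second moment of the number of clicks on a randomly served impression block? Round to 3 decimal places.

44.693

For each component E[X²] = Var + (mean)², giving 1: 36.5856; 2: 27.84; 3: 59.04.
Overall E[X²] = 0.5·36.5856 + 0.1·27.84 + 0.4·59.04 = 44.6928.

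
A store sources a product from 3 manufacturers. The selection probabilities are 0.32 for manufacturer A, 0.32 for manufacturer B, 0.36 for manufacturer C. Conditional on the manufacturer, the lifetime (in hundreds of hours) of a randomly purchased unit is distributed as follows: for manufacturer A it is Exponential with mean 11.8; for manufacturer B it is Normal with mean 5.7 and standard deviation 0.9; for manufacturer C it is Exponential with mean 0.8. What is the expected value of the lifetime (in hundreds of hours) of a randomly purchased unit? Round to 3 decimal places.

Component means — A: 11.8; B: 5.7; C: 0.8.
E[X] = 0.32·11.8 + 0.32·5.7 + 0.36·0.8 = 5.888.

5.888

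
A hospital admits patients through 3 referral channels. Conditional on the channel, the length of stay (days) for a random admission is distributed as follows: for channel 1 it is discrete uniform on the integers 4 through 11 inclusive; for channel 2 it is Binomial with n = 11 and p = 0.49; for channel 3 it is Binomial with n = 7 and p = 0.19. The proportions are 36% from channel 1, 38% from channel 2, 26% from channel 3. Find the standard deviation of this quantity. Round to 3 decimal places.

Per component, 1: μ=7.5, E[X²]=61.5; 2: μ=5.39, E[X²]=31.801; 3: μ=1.33, E[X²]=2.8462.
E[X] = 0.36·7.5 + 0.38·5.39 + 0.26·1.33 = 5.094.
E[X²] = 0.36·61.5 + 0.38·31.801 + 0.26·2.8462 = 34.9644.
Var(X) = E[X²] − (E[X])² = 34.9644 − 25.9488 = 9.01556.
SD(X) = √9.01556 = 3.00259.

3.003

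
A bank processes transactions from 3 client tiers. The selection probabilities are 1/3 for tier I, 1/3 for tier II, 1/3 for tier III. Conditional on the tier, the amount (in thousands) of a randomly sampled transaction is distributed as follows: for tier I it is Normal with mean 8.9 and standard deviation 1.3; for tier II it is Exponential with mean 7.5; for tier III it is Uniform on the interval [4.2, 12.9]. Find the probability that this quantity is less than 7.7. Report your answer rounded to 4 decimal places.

Conditional on each tier, P(X < 7.7): I: 0.177984; II: 0.641801; III: 0.402299.
By total probability, P(X < 7.7) = 0.333333·0.177984 + 0.333333·0.641801 + 0.333333·0.402299 = 0.407361.

0.4074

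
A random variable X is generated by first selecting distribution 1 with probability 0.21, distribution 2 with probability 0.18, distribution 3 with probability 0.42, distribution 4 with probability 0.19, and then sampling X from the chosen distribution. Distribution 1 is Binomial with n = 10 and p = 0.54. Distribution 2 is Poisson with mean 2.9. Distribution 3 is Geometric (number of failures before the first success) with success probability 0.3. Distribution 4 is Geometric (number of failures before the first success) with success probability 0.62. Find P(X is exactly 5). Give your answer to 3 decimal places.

Conditional on each component, P(X = 5): 1: 0.238319; 2: 0.0940491; 3: 0.050421; 4: 0.00491258.
By total probability, P(X = 5) = 0.21·0.238319 + 0.18·0.0940491 + 0.42·0.050421 + 0.19·0.00491258 = 0.089086.

0.089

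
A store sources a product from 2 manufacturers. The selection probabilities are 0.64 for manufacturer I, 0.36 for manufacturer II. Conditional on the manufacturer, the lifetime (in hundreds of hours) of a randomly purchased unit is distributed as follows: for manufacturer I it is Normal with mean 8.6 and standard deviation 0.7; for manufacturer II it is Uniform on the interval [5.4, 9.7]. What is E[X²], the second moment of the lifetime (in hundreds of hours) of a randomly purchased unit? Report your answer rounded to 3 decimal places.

68.724

For each component E[X²] = Var + (mean)², giving I: 74.45; II: 58.5433.
Overall E[X²] = 0.64·74.45 + 0.36·58.5433 = 68.7236.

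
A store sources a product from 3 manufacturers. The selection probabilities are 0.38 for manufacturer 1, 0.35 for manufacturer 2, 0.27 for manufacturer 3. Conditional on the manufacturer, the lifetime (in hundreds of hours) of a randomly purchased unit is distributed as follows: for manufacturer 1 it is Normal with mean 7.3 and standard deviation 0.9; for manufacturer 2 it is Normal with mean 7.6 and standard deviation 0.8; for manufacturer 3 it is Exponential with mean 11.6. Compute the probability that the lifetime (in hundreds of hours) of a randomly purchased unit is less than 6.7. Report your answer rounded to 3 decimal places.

Conditional on each manufacturer, P(X < 6.7): 1: 0.252493; 2: 0.130295; 3: 0.438749.
By total probability, P(X < 6.7) = 0.38·0.252493 + 0.35·0.130295 + 0.27·0.438749 = 0.260012.

0.260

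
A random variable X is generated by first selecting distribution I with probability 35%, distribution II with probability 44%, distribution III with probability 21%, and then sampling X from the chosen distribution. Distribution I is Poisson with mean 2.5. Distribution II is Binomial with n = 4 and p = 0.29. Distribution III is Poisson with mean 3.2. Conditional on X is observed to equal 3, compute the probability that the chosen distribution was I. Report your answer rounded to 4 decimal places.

Likelihoods P(X=3 | ·): I: 0.213763; II: 0.0692648; III: 0.222616.
Posterior ∝ prior × likelihood. Numerator for I: 0.35·0.213763 = 0.0748171.
Normalizing constant: 0.35·0.213763 + 0.44·0.0692648 + 0.21·0.222616 = 0.152043.
P(I | observation) = 0.0748171 / 0.152043 = 0.492079.

0.4921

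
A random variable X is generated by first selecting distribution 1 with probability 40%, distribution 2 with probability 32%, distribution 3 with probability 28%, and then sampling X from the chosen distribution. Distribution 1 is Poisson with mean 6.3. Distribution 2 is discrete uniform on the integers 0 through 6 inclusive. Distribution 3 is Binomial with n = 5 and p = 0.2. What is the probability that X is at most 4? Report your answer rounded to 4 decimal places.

Conditional on each component, P(X ≤ 4): 1: 0.246904; 2: 0.714286; 3: 0.99968.
By total probability, P(X ≤ 4) = 0.4·0.246904 + 0.32·0.714286 + 0.28·0.99968 = 0.607243.

0.6072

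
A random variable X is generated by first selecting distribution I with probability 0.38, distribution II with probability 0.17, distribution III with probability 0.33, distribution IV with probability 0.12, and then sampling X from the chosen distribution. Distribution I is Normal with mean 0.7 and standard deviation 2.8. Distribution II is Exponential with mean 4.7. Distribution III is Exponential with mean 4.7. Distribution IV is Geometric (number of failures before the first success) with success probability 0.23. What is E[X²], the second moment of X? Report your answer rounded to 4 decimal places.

For each component E[X²] = Var + (mean)², giving I: 8.33; II: 44.18; III: 44.18; IV: 25.7637.
Overall E[X²] = 0.38·8.33 + 0.17·44.18 + 0.33·44.18 + 0.12·25.7637 = 28.347.

28.3470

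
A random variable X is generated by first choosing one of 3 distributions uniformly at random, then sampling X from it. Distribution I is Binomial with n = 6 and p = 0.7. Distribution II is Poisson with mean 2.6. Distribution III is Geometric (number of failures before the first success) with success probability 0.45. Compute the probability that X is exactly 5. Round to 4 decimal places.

0.1329

Conditional on each component, P(X = 5): I: 0.302526; II: 0.0735394; III: 0.0226478.
By total probability, P(X = 5) = 0.333333·0.302526 + 0.333333·0.0735394 + 0.333333·0.0226478 = 0.132904.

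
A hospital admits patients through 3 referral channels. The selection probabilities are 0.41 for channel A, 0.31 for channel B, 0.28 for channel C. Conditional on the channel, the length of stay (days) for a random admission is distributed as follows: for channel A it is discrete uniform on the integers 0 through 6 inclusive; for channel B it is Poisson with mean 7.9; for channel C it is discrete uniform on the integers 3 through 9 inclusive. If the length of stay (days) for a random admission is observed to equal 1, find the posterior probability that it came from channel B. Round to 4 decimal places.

Likelihoods P(X=1 | ·): A: 0.142857; B: 0.00292887; C: 0.
Posterior ∝ prior × likelihood. Numerator for B: 0.31·0.00292887 = 0.000907951.
Normalizing constant: 0.41·0.142857 + 0.31·0.00292887 + 0.28·0 = 0.0594794.
P(B | observation) = 0.000907951 / 0.0594794 = 0.015265.

0.0153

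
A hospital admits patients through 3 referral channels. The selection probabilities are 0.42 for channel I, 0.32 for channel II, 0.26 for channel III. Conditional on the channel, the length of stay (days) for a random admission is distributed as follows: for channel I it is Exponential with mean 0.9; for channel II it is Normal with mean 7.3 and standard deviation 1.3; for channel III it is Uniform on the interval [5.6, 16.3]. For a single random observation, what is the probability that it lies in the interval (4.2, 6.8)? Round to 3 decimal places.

Conditional on each channel, P(4.2 < X < 6.8): I: 0.00888037; II: 0.341713; III: 0.11215.
By total probability, P(4.2 < X < 6.8) = 0.42·0.00888037 + 0.32·0.341713 + 0.26·0.11215 = 0.142237.

0.142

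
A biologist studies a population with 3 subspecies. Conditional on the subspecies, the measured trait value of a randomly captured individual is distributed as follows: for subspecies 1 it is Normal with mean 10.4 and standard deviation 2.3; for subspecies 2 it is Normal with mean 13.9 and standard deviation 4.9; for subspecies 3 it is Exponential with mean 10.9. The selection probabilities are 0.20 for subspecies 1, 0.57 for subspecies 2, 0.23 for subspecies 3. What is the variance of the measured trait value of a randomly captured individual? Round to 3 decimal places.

Per component, 1: μ=10.4, E[X²]=113.45; 2: μ=13.9, E[X²]=217.22; 3: μ=10.9, E[X²]=237.62.
E[X] = 0.2·10.4 + 0.57·13.9 + 0.23·10.9 = 12.51.
E[X²] = 0.2·113.45 + 0.57·217.22 + 0.23·237.62 = 201.158.
Var(X) = E[X²] − (E[X])² = 201.158 − 156.5 = 44.6579.

44.658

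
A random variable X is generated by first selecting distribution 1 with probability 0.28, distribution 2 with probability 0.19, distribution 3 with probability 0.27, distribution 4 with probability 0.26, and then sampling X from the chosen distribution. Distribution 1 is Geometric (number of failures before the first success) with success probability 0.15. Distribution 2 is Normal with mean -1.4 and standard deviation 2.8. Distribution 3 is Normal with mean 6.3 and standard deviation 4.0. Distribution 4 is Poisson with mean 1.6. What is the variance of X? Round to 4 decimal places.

Per component, 1: μ=5.66667, E[X²]=69.8889; 2: μ=-1.4, E[X²]=9.8; 3: μ=6.3, E[X²]=55.69; 4: μ=1.6, E[X²]=4.16.
E[X] = 0.28·5.66667 + 0.19·-1.4 + 0.27·6.3 + 0.26·1.6 = 3.43767.
E[X²] = 0.28·69.8889 + 0.19·9.8 + 0.27·55.69 + 0.26·4.16 = 37.5488.
Var(X) = E[X²] − (E[X])² = 37.5488 − 11.8176 = 25.7312.

25.7312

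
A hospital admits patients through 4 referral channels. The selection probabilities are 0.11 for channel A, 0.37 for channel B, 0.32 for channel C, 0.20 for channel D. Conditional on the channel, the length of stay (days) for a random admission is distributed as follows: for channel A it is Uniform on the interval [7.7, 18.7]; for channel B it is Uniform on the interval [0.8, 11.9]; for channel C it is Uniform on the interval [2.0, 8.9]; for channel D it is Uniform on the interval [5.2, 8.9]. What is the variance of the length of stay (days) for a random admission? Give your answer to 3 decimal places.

11.558

Per component, A: μ=13.2, E[X²]=184.323; B: μ=6.35, E[X²]=50.59; C: μ=5.45, E[X²]=33.67; D: μ=7.05, E[X²]=50.8433.
E[X] = 0.11·13.2 + 0.37·6.35 + 0.32·5.45 + 0.2·7.05 = 6.9555.
E[X²] = 0.11·184.323 + 0.37·50.59 + 0.32·33.67 + 0.2·50.8433 = 59.9369.
Var(X) = E[X²] − (E[X])² = 59.9369 − 48.379 = 11.558.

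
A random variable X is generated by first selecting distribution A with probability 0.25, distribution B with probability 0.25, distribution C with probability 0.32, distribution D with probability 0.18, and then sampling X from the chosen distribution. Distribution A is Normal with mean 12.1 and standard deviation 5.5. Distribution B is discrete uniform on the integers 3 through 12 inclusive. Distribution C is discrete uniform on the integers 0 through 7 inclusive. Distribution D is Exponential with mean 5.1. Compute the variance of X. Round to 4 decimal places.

27.1178

Per component, A: μ=12.1, E[X²]=176.66; B: μ=7.5, E[X²]=64.5; C: μ=3.5, E[X²]=17.5; D: μ=5.1, E[X²]=52.02.
E[X] = 0.25·12.1 + 0.25·7.5 + 0.32·3.5 + 0.18·5.1 = 6.938.
E[X²] = 0.25·176.66 + 0.25·64.5 + 0.32·17.5 + 0.18·52.02 = 75.2536.
Var(X) = E[X²] − (E[X])² = 75.2536 − 48.1358 = 27.1178.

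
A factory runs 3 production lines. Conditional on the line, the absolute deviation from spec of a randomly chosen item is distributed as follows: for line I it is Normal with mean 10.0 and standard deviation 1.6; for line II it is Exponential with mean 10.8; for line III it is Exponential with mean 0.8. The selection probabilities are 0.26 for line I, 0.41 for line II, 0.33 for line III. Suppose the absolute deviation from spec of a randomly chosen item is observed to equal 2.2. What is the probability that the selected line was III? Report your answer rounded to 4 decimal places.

0.4599

Likelihoods f(2.2 | ·): I: 1.72246e-06; II: 0.0755282; III: 0.0799098.
Posterior ∝ prior × likelihood. Numerator for III: 0.33·0.0799098 = 0.0263702.
Normalizing constant: 0.26·1.72246e-06 + 0.41·0.0755282 + 0.33·0.0799098 = 0.0573372.
P(III | observation) = 0.0263702 / 0.0573372 = 0.459915.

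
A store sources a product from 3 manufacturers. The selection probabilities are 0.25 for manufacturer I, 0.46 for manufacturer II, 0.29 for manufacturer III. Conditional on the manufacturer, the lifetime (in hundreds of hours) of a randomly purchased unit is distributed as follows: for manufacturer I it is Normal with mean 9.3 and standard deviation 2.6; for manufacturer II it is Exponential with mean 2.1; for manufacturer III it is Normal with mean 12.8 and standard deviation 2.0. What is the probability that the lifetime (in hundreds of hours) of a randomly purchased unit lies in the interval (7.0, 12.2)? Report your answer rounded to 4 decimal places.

Conditional on each manufacturer, P(7.0 < X < 12.2): I: 0.679475; II: 0.0326751; III: 0.380223.
By total probability, P(7.0 < X < 12.2) = 0.25·0.679475 + 0.46·0.0326751 + 0.29·0.380223 = 0.295164.

0.2952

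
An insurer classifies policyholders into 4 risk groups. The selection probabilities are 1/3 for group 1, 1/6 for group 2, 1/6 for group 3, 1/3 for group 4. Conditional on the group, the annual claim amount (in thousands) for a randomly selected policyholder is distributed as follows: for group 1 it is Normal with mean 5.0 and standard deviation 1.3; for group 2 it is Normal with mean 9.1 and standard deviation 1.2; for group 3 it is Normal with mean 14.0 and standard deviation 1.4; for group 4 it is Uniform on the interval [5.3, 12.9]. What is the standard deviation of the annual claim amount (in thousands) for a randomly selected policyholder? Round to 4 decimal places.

Per component, 1: μ=5, E[X²]=26.69; 2: μ=9.1, E[X²]=84.25; 3: μ=14, E[X²]=197.96; 4: μ=9.1, E[X²]=87.6233.
E[X] = 0.333333·5 + 0.166667·9.1 + 0.166667·14 + 0.333333·9.1 = 8.55.
E[X²] = 0.333333·26.69 + 0.166667·84.25 + 0.166667·197.96 + 0.333333·87.6233 = 85.1394.
Var(X) = E[X²] − (E[X])² = 85.1394 − 73.1025 = 12.0369.
SD(X) = √12.0369 = 3.46943.

3.4694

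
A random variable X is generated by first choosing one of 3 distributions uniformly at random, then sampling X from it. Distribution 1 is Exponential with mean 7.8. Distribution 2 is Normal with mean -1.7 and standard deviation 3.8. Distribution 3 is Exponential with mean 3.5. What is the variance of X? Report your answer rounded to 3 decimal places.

44.263

Per component, 1: μ=7.8, E[X²]=121.68; 2: μ=-1.7, E[X²]=17.33; 3: μ=3.5, E[X²]=24.5.
E[X] = 0.333333·7.8 + 0.333333·-1.7 + 0.333333·3.5 = 3.2.
E[X²] = 0.333333·121.68 + 0.333333·17.33 + 0.333333·24.5 = 54.5033.
Var(X) = E[X²] − (E[X])² = 54.5033 − 10.24 = 44.2633.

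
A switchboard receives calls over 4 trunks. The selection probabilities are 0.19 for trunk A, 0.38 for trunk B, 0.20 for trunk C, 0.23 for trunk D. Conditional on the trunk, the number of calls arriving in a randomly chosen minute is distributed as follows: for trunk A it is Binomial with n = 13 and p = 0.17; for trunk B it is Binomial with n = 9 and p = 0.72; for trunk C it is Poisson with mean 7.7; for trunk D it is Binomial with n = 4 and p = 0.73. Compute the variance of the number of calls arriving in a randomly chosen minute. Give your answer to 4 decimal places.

Per component, A: μ=2.21, E[X²]=6.7184; B: μ=6.48, E[X²]=43.8048; C: μ=7.7, E[X²]=66.99; D: μ=2.92, E[X²]=9.3148.
E[X] = 0.19·2.21 + 0.38·6.48 + 0.2·7.7 + 0.23·2.92 = 5.0939.
E[X²] = 0.19·6.7184 + 0.38·43.8048 + 0.2·66.99 + 0.23·9.3148 = 33.4627.
Var(X) = E[X²] − (E[X])² = 33.4627 − 25.9478 = 7.51491.

7.5149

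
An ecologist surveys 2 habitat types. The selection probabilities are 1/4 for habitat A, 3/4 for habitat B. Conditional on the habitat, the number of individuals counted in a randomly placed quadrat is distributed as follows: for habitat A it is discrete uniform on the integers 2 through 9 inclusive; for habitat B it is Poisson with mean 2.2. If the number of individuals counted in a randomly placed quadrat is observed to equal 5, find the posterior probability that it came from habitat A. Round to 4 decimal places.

0.4668

Likelihoods P(X=5 | ·): A: 0.125; B: 0.0475866.
Posterior ∝ prior × likelihood. Numerator for A: 0.25·0.125 = 0.03125.
Normalizing constant: 0.25·0.125 + 0.75·0.0475866 = 0.0669399.
P(A | observation) = 0.03125 / 0.0669399 = 0.466837.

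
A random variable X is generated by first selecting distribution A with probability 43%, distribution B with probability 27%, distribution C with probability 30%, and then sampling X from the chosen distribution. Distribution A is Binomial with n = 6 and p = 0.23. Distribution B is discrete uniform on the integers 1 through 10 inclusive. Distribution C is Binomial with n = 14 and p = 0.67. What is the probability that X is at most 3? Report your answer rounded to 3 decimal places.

Conditional on each component, P(X ≤ 3): A: 0.971991; B: 0.3; C: 0.000626801.
By total probability, P(X ≤ 3) = 0.43·0.971991 + 0.27·0.3 + 0.3·0.000626801 = 0.499144.

0.499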